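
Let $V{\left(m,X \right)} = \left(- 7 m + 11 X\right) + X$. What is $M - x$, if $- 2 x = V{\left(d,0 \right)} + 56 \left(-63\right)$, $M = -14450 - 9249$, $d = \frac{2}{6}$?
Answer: $- \frac{152785}{6} \approx -25464.0$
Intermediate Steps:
$d = \frac{1}{3}$ ($d = 2 \cdot \frac{1}{6} = \frac{1}{3} \approx 0.33333$)
$V{\left(m,X \right)} = - 7 m + 12 X$
$M = -23699$ ($M = -14450 - 9249 = -23699$)
$x = \frac{10591}{6}$ ($x = - \frac{\left(\left(-7\right) \frac{1}{3} + 12 \cdot 0\right) + 56 \left(-63\right)}{2} = - \frac{\left(- \frac{7}{3} + 0\right) - 3528}{2} = - \frac{- \frac{7}{3} - 3528}{2} = \left(- \frac{1}{2}\right) \left(- \frac{10591}{3}\right) = \frac{10591}{6} \approx 1765.2$)
$M - x = -23699 - \frac{10591}{6} = - \frac{152785}{6}$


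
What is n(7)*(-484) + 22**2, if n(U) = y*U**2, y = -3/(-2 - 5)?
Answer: -9680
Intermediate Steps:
y = 3/7 (y = -3/(-7) = -1/7*(-3) = 3/7 ≈ 0.42857)
n(U) = 3*U**2/7
n(7)*(-484) + 22**2 = ((3/7)*7**2)*(-484) + 22**2 = ((3/7)*49)*(-484) + 484 = 21*(-484) + 484 = -10164 + 484 = -9680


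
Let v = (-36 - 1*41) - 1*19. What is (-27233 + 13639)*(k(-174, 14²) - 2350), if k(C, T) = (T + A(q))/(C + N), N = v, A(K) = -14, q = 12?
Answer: 4313933554/135 ≈ 3.1955e+7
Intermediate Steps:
v = -96 (v = (-36 - 41) - 19 = -77 - 19 = -96)
N = -96
k(C, T) = (-14 + T)/(-96 + C) (k(C, T) = (T - 14)/(C - 96) = (-14 + T)/(-96 + C))
(-27233 + 13639)*(k(-174, 14²) - 2350) = (-27233 + 13639)*((-14 + 14²)/(-96 - 174) - 2350) = -13594*((-14 + 196)/(-270) - 2350) = -13594*(-1/270*182 - 2350) = -13594*(-91/135 - 2350) = -13594*(-317341/135) = 4313933554/135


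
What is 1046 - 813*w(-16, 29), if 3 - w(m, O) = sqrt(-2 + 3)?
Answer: -580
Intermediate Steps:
w(m, O) = 2 (w(m, O) = 3 - sqrt(-2 + 3) = 3 - sqrt(1) = 3 - 1*1 = 3 - 1 = 2)
1046 - 813*w(-16, 29) = 1046 - 813*2 = 1046 - 1626 = -580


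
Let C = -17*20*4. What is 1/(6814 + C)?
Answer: 1/5454 ≈ 0.00018335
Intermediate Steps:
C = -1360 (C = -340*4 = -1360)
1/(6814 + C) = 1/(6814 - 1360) = 1/5454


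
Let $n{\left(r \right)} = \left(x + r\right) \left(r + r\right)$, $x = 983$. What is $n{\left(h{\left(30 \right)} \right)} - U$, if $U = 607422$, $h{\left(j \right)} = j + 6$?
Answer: $-534054$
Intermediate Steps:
$h{\left(j \right)} = 6 + j$
$n{\left(r \right)} = 2 r \left(983 + r\right)$ ($n{\left(r \right)} = \left(983 + r\right) \left(r + r\right) = \left(983 + r\right) 2 r = 2 r \left(983 + r\right)$)
$n{\left(h{\left(30 \right)} \right)} - U = 2 \left(6 + 30\right) \left(983 + \left(6 + 30\right)\right) - 607422 = 2 \cdot 36 \left(983 + 36\right) - 607422 = 2 \cdot 36 \cdot 1019 - 607422 = 73368 - 607422 = -534054$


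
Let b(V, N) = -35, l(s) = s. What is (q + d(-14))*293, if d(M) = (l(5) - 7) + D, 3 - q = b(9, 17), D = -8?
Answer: 8204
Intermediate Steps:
q = 38 (q = 3 - 1*(-35) = 3 + 35 = 38)
d(M) = -10 (d(M) = (5 - 7) - 8 = -2 - 8 = -10)
(q + d(-14))*293 = (38 - 10)*293 = 28*293 = 8204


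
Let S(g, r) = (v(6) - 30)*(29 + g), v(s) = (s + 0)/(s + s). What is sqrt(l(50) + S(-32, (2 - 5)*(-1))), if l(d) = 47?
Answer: sqrt(542)/2 ≈ 11.640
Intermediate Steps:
v(s) = 1/2 (v(s) = s/((2*s)) = s*(1/(2*s)) = 1/2)
S(g, r) = -1711/2 - 59*g/2 (S(g, r) = (1/2 - 30)*(29 + g) = -59*(29 + g)/2 = -1711/2 - 59*g/2)
sqrt(l(50) + S(-32, (2 - 5)*(-1))) = sqrt(47 + (-1711/2 - 59/2*(-32))) = sqrt(47 + (-1711/2 + 944)) = sqrt(47 + 177/2) = sqrt(271/2) = sqrt(542)/2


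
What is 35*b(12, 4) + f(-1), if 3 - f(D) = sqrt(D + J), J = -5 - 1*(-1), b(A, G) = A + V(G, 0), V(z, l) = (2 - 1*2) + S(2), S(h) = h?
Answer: 493 - I*sqrt(5) ≈ 493.0 - 2.2361*I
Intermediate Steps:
V(z, l) = 2 (V(z, l) = (2 - 1*2) + 2 = (2 - 2) + 2 = 0 + 2 = 2)
b(A, G) = 2 + A (b(A, G) = A + 2 = 2 + A)
J = -4 (J = -5 + 1 = -4)
f(D) = 3 - sqrt(-4 + D) (f(D) = 3 - sqrt(D - 4) = 3 - sqrt(-4 + D))
35*b(12, 4) + f(-1) = 35*(2 + 12) + (3 - sqrt(-4 - 1)) = 35*14 + (3 - sqrt(-5)) = 490 + (3 - I*sqrt(5)) = 493 - I*sqrt(5)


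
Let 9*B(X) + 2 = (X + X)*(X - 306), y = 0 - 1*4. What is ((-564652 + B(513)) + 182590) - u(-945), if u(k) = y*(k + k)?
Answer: -3294218/9 ≈ -3.6602e+5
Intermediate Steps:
y = -4 (y = 0 - 4 = -4)
B(X) = -2/9 + 2*X*(-306 + X)/9 (B(X) = -2/9 + ((X + X)*(X - 306))/9 = -2/9 + ((2*X)*(-306 + X))/9 = -2/9 + (2*X*(-306 + X))/9 = -2/9 + 2*X*(-306 + X)/9)
u(k) = -8*k (u(k) = -4*(k + k) = -8*k)
((-564652 + B(513)) + 182590) - u(-945) = ((-564652 + (-2/9 - 68*513 + (2/9)*513**2)) + 182590) - (-8)*(-945) = ((-564652 + (-2/9 - 34884 + (2/9)*263169)) + 182590) - 1*7560 = ((-564652 + (-2/9 - 34884 + 58482)) + 182590) - 7560 = ((-564652 + 212380/9) + 182590) - 7560 = (-4869488/9 + 182590) - 7560 = -3226178/9 - 7560 = -3294218/9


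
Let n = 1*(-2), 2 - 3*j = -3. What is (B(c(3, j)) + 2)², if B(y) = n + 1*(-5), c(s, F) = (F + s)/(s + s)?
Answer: 25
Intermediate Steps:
j = 5/3 (j = ⅔ - ⅓*(-3) = ⅔ + 1 = 5/3 ≈ 1.6667)
n = -2
c(s, F) = (F + s)/(2*s) (c(s, F) = (F + s)/((2*s)) = (F + s)*(1/(2*s)) = (F + s)/(2*s))
B(y) = -7 (B(y) = -2 + 1*(-5) = -2 - 5 = -7)
(B(c(3, j)) + 2)² = (-7 + 2)² = (-5)² = 25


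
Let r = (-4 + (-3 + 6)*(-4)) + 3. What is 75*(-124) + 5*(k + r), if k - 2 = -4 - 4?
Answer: -9395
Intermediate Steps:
k = -6 (k = 2 + (-4 - 4) = 2 - 8 = -6)
r = -13 (r = (-4 + 3*(-4)) + 3 = (-4 - 12) + 3 = -16 + 3 = -13)
75*(-124) + 5*(k + r) = 75*(-124) + 5*(-6 - 13) = -9300 + 5*(-19) = -9300 - 95 = -9395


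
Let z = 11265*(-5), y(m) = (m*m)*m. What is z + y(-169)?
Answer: -4883134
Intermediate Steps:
y(m) = m³ (y(m) = m²*m = m³)
z = -56325
z + y(-169) = -56325 + (-169)³ = -56325 - 4826809 = -4883134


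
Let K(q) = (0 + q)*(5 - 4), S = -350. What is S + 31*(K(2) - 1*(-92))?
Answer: 2564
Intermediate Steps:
K(q) = q (K(q) = q*1 = q)
S + 31*(K(2) - 1*(-92)) = -350 + 31*(2 - 1*(-92)) = -350 + 31*(2 + 92) = -350 + 31*94 = -350 + 2914 = 2564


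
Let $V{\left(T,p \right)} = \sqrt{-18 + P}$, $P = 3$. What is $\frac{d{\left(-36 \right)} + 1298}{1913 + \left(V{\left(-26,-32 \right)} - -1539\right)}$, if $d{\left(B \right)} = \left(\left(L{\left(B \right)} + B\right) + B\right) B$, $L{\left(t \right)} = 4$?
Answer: $\frac{12931192}{11916319} - \frac{3746 i \sqrt{15}}{11916319} \approx 1.0852 - 0.0012175 i$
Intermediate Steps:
$V{\left(T,p \right)} = i \sqrt{15}$ ($V{\left(T,p \right)} = \sqrt{-18 + 3} = \sqrt{-15} = i \sqrt{15}$)
$d{\left(B \right)} = B \left(4 + 2 B\right)$ ($d{\left(B \right)} = \left(\left(4 + B\right) + B\right) B = \left(4 + 2 B\right) B = B \left(4 + 2 B\right)$)
$\frac{d{\left(-36 \right)} + 1298}{1913 + \left(V{\left(-26,-32 \right)} - -1539\right)} = \frac{2 \left(-36\right) \left(2 - 36\right) + 1298}{1913 + \left(i \sqrt{15} - -1539\right)} = \frac{2 \left(-36\right) \left(-34\right) + 1298}{1913 + \left(i \sqrt{15} + 1539\right)} = \frac{2448 + 1298}{1913 + \left(1539 + i \sqrt{15}\right)} = \frac{3746}{3452 + i \sqrt{15}}$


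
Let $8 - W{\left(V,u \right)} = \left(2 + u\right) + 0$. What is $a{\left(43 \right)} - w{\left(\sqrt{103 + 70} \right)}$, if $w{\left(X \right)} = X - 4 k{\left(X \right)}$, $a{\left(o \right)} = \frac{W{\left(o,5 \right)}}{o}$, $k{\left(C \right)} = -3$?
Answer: $- \frac{515}{43} - \sqrt{173} \approx -25.13$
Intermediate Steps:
$W{\left(V,u \right)} = 6 - u$ ($W{\left(V,u \right)} = 8 - \left(\left(2 + u\right) + 0\right) = 8 - \left(2 + u\right) = 6 - u$)
$a{\left(o \right)} = \frac{1}{o}$ ($a{\left(o \right)} = \frac{6 - 5}{o} = 1 \frac{1}{o} = \frac{1}{o}$)
$w{\left(X \right)} = 12 + X$ ($w{\left(X \right)} = X - -12 = X + 12 = 12 + X$)
$a{\left(43 \right)} - w{\left(\sqrt{103 + 70} \right)} = \frac{1}{43} - \left(12 + \sqrt{103 + 70}\right) = \frac{1}{43} - \left(12 + \sqrt{173}\right) = - \frac{515}{43} - \sqrt{173}$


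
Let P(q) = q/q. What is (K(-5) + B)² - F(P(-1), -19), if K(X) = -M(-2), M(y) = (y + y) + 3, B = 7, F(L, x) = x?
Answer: 83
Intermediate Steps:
P(q) = 1
M(y) = 3 + 2*y (M(y) = 2*y + 3 = 3 + 2*y)
K(X) = 1 (K(X) = -(3 + 2*(-2)) = -(3 - 4) = -1*(-1) = 1)
(K(-5) + B)² - F(P(-1), -19) = (1 + 7)² - 1*(-19) = 8² + 19 = 64 + 19 = 83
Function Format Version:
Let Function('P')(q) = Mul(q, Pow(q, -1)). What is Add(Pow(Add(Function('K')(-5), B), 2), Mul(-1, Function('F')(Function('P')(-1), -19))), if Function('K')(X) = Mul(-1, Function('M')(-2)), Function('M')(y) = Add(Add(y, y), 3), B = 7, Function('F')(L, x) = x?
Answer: 83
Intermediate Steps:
Function('P')(q) = 1
Function('M')(y) = Add(3, Mul(2, y)) (Function('M')(y) = Add(Mul(2, y), 3) = Add(3, Mul(2, y)))
Function('K')(X) = 1 (Function('K')(X) = Mul(-1, Add(3, Mul(2, -2))) = Mul(-1, Add(3, -4)) = Mul(-1, -1) = 1)
Add(Pow(Add(Function('K')(-5), B), 2), Mul(-1, Function('F')(Function('P')(-1), -19))) = Add(Pow(Add(1, 7), 2), Mul(-1, -19)) = Add(Pow(8, 2), 19) = Add(64, 19) = 83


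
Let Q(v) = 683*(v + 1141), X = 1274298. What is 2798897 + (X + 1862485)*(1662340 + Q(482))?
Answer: 8691554837664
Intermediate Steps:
Q(v) = 779303 + 683*v (Q(v) = 683*(1141 + v) = 779303 + 683*v)
2798897 + (X + 1862485)*(1662340 + Q(482)) = 2798897 + (1274298 + 1862485)*(1662340 + (779303 + 683*482)) = 2798897 + 3136783*(1662340 + (779303 + 329206)) = 2798897 + 3136783*(1662340 + 1108509) = 2798897 + 3136783*2770849 = 2798897 + 8691552038767 = 8691554837664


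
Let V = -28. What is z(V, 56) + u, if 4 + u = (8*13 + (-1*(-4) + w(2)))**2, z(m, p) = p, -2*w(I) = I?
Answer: 11501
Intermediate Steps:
w(I) = -I/2
u = 11445 (u = -4 + (8*13 + (-1*(-4) - 1/2*2))**2 = -4 + (104 + (4 - 1))**2 = -4 + (104 + 3)**2 = -4 + 107**2 = -4 + 11449 = 11445)
z(V, 56) + u = 56 + 11445 = 11501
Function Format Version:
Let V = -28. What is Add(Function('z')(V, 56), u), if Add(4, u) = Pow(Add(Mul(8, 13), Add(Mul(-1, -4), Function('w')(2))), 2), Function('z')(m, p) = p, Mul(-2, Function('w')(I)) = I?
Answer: 11501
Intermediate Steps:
Function('w')(I) = Mul(Rational(-1, 2), I)
u = 11445 (u = Add(-4, Pow(Add(Mul(8, 13), Add(Mul(-1, -4), Mul(Rational(-1, 2), 2))), 2)) = Add(-4, Pow(Add(104, Add(4, -1)), 2)) = Add(-4, Pow(Add(104, 3), 2)) = Add(-4, Pow(107, 2)) = Add(-4, 11449) = 11445)
Add(Function('z')(V, 56), u) = Add(56, 11445) = 11501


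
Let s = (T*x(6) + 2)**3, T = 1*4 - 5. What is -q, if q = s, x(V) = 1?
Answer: -1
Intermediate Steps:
T = -1 (T = 4 - 5 = -1)
s = 1 (s = (-1*1 + 2)**3 = (-1 + 2)**3 = 1**3 = 1)
q = 1
-q = -1*1 = -1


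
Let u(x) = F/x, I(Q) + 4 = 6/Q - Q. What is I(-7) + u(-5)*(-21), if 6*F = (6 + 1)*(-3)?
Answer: -879/70 ≈ -12.557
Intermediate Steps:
I(Q) = -4 - Q + 6/Q (I(Q) = -4 + (6/Q - Q) = -4 + (-Q + 6/Q) = -4 - Q + 6/Q)
F = -7/2 (F = ((6 + 1)*(-3))/6 = (7*(-3))/6 = (⅙)*(-21) = -7/2 ≈ -3.5000)
u(x) = -7/(2*x)
I(-7) + u(-5)*(-21) = (-4 - 1*(-7) + 6/(-7)) - 7/2/(-5)*(-21) = (-4 + 7 + 6*(-⅐)) - 7/2*(-⅕)*(-21) = (-4 + 7 - 6/7) + (7/10)*(-21) = 15/7 - 147/10 = -879/70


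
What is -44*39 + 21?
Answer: -1695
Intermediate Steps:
-44*39 + 21 = -1716 + 21 = -1695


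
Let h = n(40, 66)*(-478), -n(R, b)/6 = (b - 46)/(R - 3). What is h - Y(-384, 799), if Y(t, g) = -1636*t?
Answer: -23186928/37 ≈ -6.2667e+5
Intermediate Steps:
n(R, b) = -6*(-46 + b)/(-3 + R) (n(R, b) = -6*(b - 46)/(R - 3) = -6*(-46 + b)/(-3 + R))
h = 57360/37 (h = (6*(46 - 1*66)/(-3 + 40))*(-478) = (6*(46 - 66)/37)*(-478) = (6*(1/37)*(-20))*(-478) = -120/37*(-478) = 57360/37 ≈ 1550.3)
h - Y(-384, 799) = 57360/37 - (-1636)*(-384) = 57360/37 - 1*628224 = 57360/37 - 628224 = -23186928/37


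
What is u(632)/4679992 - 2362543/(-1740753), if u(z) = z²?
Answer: 1468997608241/1018338764247 ≈ 1.4425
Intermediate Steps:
u(632)/4679992 - 2362543/(-1740753) = 632²/4679992 - 2362543/(-1740753) = 399424*(1/4679992) - 2362543*(-1/1740753) = 49928/584999 + 2362543/1740753 = 1468997608241/1018338764247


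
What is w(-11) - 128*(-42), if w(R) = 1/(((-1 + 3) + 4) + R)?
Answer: 26879/5 ≈ 5375.8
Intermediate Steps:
w(R) = 1/(6 + R) (w(R) = 1/((2 + 4) + R) = 1/(6 + R))
w(-11) - 128*(-42) = 1/(6 - 11) - 128*(-42) = 1/(-5) + 5376 = -⅕ + 5376 = 26879/5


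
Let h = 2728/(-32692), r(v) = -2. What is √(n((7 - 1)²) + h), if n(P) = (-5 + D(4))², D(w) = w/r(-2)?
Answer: √27004335/743 ≈ 6.9940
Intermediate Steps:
h = -62/743 (h = 2728*(-1/32692) = -62/743 ≈ -0.083446)
D(w) = -w/2 (D(w) = w/(-2) = w*(-½) = -w/2)
n(P) = 49 (n(P) = (-5 - ½*4)² = (-5 - 2)² = (-7)² = 49)
√(n((7 - 1)²) + h) = √(49 - 62/743) = √(36345/743) = √27004335/743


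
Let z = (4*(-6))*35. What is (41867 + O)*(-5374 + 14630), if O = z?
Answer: 379745912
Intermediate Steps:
z = -840 (z = -24*35 = -840)
O = -840
(41867 + O)*(-5374 + 14630) = (41867 - 840)*(-5374 + 14630) = 41027*9256 = 379745912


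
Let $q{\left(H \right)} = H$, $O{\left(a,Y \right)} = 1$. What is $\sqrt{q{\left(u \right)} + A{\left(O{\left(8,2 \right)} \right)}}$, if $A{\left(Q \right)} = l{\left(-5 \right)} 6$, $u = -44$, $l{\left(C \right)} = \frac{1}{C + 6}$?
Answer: $i \sqrt{38} \approx 6.1644 i$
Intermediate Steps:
$l{\left(C \right)} = \frac{1}{6 + C}$
$A{\left(Q \right)} = 6$ ($A{\left(Q \right)} = \frac{1}{6 - 5} \cdot 6 = 1^{-1} \cdot 6 = 1 \cdot 6 = 6$)
$\sqrt{q{\left(u \right)} + A{\left(O{\left(8,2 \right)} \right)}} = \sqrt{-44 + 6} = \sqrt{-38} = i \sqrt{38}$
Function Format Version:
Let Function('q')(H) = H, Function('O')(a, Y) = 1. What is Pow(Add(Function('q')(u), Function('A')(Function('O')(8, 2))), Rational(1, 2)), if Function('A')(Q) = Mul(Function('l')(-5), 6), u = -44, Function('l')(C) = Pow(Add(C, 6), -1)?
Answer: Mul(I, Pow(38, Rational(1, 2))) ≈ Mul(6.1644, I)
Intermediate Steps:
Function('l')(C) = Pow(Add(6, C), -1)
Function('A')(Q) = 6 (Function('A')(Q) = Mul(Pow(Add(6, -5), -1), 6) = Mul(Pow(1, -1), 6) = Mul(1, 6) = 6)
Pow(Add(Function('q')(u), Function('A')(Function('O')(8, 2))), Rational(1, 2)) = Pow(Add(-44, 6), Rational(1, 2)) = Pow(-38, Rational(1, 2)) = Mul(I, Pow(38, Rational(1, 2)))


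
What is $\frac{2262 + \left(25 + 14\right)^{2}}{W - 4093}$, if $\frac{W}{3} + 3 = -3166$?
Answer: $- \frac{3783}{13600} \approx -0.27816$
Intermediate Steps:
$W = -9507$ ($W = -9 + 3 \left(-3166\right) = -9 - 9498 = -9507$)
$\frac{2262 + \left(25 + 14\right)^{2}}{W - 4093} = \frac{2262 + \left(25 + 14\right)^{2}}{-9507 - 4093} = \frac{2262 + 39^{2}}{-13600} = \left(2262 + 1521\right) \left(- \frac{1}{13600}\right) = 3783 \left(- \frac{1}{13600}\right) = - \frac{3783}{13600}$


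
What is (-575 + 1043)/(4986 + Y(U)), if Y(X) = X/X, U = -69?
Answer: 468/4987 ≈ 0.093844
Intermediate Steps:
Y(X) = 1
(-575 + 1043)/(4986 + Y(U)) = (-575 + 1043)/(4986 + 1) = 468/4987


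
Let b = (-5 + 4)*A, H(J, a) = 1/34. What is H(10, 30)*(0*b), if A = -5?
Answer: 0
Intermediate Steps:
H(J, a) = 1/34
b = 5 (b = (-5 + 4)*(-5) = -1*(-5) = 5)
H(10, 30)*(0*b) = (0*5)/34 = (1/34)*0 = 0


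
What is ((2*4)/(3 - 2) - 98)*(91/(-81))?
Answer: 910/9 ≈ 101.11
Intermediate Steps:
((2*4)/(3 - 2) - 98)*(91/(-81)) = (8/1 - 98)*(91*(-1/81)) = (8*1 - 98)*(-91/81) = (8 - 98)*(-91/81) = -90*(-91/81) = 910/9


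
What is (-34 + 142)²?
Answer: 11664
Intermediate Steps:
(-34 + 142)² = 108² = 11664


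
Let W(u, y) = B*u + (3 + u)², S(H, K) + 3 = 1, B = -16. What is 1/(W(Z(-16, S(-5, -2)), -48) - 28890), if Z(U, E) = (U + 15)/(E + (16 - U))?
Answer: -900/25992599 ≈ -3.4625e-5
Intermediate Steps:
S(H, K) = -2 (S(H, K) = -3 + 1 = -2)
Z(U, E) = (15 + U)/(16 + E - U)
W(u, y) = (3 + u)² - 16*u (W(u, y) = -16*u + (3 + u)² = (3 + u)² - 16*u)
1/(W(Z(-16, S(-5, -2)), -48) - 28890) = 1/(((3 + (15 - 16)/(16 - 2 - 1*(-16)))² - 16*(15 - 16)/(16 - 2 - 1*(-16))) - 28890) = 1/(((3 - 1/(16 - 2 + 16))² - 16*(-1)/(16 - 2 + 16)) - 28890) = 1/(((3 - 1/30)² - 16*(-1)/30) - 28890) = 1/(((3 + (1/30)*(-1))² - 8*(-1)/15) - 28890) = 1/(((3 - 1/30)² - 16*(-1/30)) - 28890) = 1/(((89/30)² + 8/15) - 28890) = 1/((7921/900 + 8/15) - 28890) = 1/(8401/900 - 28890) = 1/(-25992599/900) = -900/25992599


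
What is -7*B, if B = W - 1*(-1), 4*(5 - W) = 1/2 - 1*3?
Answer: -371/8 ≈ -46.375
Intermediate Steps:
W = 45/8 (W = 5 - (1/2 - 1*3)/4 = 5 - (½ - 3)/4 = 5 - ¼*(-5/2) = 5 + 5/8 = 45/8 ≈ 5.6250)
B = 53/8 (B = 45/8 - 1*(-1) = 45/8 + 1 = 53/8 ≈ 6.6250)
-7*B = -7*53/8 = -371/8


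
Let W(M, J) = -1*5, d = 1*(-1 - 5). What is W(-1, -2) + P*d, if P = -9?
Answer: 49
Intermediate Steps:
d = -6 (d = 1*(-6) = -6)
W(M, J) = -5
W(-1, -2) + P*d = -5 - 9*(-6) = -5 + 54 = 49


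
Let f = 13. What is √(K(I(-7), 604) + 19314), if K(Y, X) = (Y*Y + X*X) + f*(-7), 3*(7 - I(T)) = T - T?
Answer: 2*√96022 ≈ 619.75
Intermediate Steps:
I(T) = 7 (I(T) = 7 - (T - T)/3 = 7 - ⅓*0 = 7 + 0 = 7)
K(Y, X) = -91 + X² + Y² (K(Y, X) = (Y*Y + X*X) + 13*(-7) = (Y² + X²) - 91 = (X² + Y²) - 91 = -91 + X² + Y²)
√(K(I(-7), 604) + 19314) = √((-91 + 604² + 7²) + 19314) = √((-91 + 364816 + 49) + 19314) = √(364774 + 19314) = √384088 = 2*√96022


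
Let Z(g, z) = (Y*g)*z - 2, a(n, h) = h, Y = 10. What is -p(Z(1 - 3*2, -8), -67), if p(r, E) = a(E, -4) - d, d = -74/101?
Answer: 330/101 ≈ 3.2673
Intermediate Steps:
d = -74/101 (d = -74*1/101 = -74/101 ≈ -0.73267)
Z(g, z) = -2 + 10*g*z (Z(g, z) = (10*g)*z - 2 = 10*g*z - 2 = -2 + 10*g*z)
p(r, E) = -330/101 (p(r, E) = -4 - 1*(-74/101) = -4 + 74/101 = -330/101)
-p(Z(1 - 3*2, -8), -67) = -1*(-330/101) = 330/101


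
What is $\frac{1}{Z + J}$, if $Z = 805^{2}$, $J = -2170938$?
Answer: $- \frac{1}{1522913} \approx -6.5664 \cdot 10^{-7}$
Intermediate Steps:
$Z = 648025$
$\frac{1}{Z + J} = \frac{1}{648025 - 2170938} = \frac{1}{-1522913} = - \frac{1}{1522913}$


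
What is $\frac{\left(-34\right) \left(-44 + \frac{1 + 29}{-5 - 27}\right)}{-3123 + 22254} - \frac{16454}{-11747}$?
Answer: $\frac{2661835373}{1797854856} \approx 1.4806$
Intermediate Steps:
$\frac{\left(-34\right) \left(-44 + \frac{1 + 29}{-5 - 27}\right)}{-3123 + 22254} - \frac{16454}{-11747} = \frac{\left(-34\right) \left(-44 + \frac{30}{-32}\right)}{19131} - - \frac{16454}{11747} = - 34 \left(-44 + 30 \left(- \frac{1}{32}\right)\right) \frac{1}{19131} + \frac{16454}{11747} = - 34 \left(-44 - \frac{15}{16}\right) \frac{1}{19131} + \frac{16454}{11747} = \left(-34\right) \left(- \frac{719}{16}\right) \frac{1}{19131} + \frac{16454}{11747} = \frac{12223}{8} \cdot \frac{1}{19131} + \frac{16454}{11747} = \frac{12223}{153048} + \frac{16454}{11747} = \frac{2661835373}{1797854856}$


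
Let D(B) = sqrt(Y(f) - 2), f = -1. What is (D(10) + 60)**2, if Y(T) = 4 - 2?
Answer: 3600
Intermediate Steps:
Y(T) = 2
D(B) = 0 (D(B) = sqrt(2 - 2) = sqrt(0) = 0)
(D(10) + 60)**2 = (0 + 60)**2 = 60**2 = 3600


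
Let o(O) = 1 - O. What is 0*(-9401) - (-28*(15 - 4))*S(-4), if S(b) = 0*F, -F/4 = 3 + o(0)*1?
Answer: 0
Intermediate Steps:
F = -16 (F = -4*(3 + (1 - 1*0)*1) = -4*(3 + (1 + 0)*1) = -4*(3 + 1*1) = -4*(3 + 1) = -4*4 = -16)
S(b) = 0 (S(b) = 0*(-16) = 0)
0*(-9401) - (-28*(15 - 4))*S(-4) = 0*(-9401) - (-28*(15 - 4))*0 = 0 - (-28*11)*0 = 0 - (-308)*0 = 0 - 1*0 = 0 + 0 = 0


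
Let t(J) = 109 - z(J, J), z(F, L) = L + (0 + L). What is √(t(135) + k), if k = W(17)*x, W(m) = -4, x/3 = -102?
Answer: √1063 ≈ 32.604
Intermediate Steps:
x = -306 (x = 3*(-102) = -306)
z(F, L) = 2*L (z(F, L) = L + L = 2*L)
t(J) = 109 - 2*J
k = 1224 (k = -4*(-306) = 1224)
√(t(135) + k) = √((109 - 2*135) + 1224) = √((109 - 270) + 1224) = √(-161 + 1224) = √1063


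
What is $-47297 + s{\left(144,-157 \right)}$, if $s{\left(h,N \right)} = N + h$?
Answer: $-47310$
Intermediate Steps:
$-47297 + s{\left(144,-157 \right)} = -47297 + \left(-157 + 144\right) = -47297 - 13 = -47310$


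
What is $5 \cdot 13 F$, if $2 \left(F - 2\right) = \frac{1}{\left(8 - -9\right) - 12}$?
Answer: $\frac{273}{2} \approx 136.5$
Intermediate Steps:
$F = \frac{21}{10}$ ($F = 2 + \frac{1}{2 \left(\left(8 - -9\right) - 12\right)} = 2 + \frac{1}{2 \left(\left(8 + 9\right) - 12\right)} = 2 + \frac{1}{2 \left(17 - 12\right)} = 2 + \frac{1}{2 \cdot 5} = 2 + \frac{1}{2} \cdot \frac{1}{5} = 2 + \frac{1}{10} = \frac{21}{10} \approx 2.1$)
$5 \cdot 13 F = 5 \cdot 13 \cdot \frac{21}{10} = 65 \cdot \frac{21}{10} = \frac{273}{2}$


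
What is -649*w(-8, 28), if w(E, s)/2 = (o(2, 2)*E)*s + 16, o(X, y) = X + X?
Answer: 1142240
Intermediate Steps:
o(X, y) = 2*X
w(E, s) = 32 + 8*E*s (w(E, s) = 2*(((2*2)*E)*s + 16) = 2*((4*E)*s + 16) = 2*(4*E*s + 16) = 2*(16 + 4*E*s) = 32 + 8*E*s)
-649*w(-8, 28) = -649*(32 + 8*(-8)*28) = -649*(32 - 1792) = -649*(-1760) = 1142240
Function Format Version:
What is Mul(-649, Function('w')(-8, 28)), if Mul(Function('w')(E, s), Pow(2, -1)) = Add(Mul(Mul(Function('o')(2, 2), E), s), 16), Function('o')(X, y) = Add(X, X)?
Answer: 1142240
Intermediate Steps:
Function('o')(X, y) = Mul(2, X)
Function('w')(E, s) = Add(32, Mul(8, E, s)) (Function('w')(E, s) = Mul(2, Add(Mul(Mul(Mul(2, 2), E), s), 16)) = Mul(2, Add(Mul(Mul(4, E), s), 16)) = Mul(2, Add(Mul(4, E, s), 16)) = Mul(2, Add(16, Mul(4, E, s))) = Add(32, Mul(8, E, s)))
Mul(-649, Function('w')(-8, 28)) = Mul(-649, Add(32, Mul(8, -8, 28))) = Mul(-649, Add(32, -1792)) = Mul(-649, -1760) = 1142240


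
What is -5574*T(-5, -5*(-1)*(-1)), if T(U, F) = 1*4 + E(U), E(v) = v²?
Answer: -161646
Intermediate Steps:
T(U, F) = 4 + U² (T(U, F) = 1*4 + U² = 4 + U²)
-5574*T(-5, -5*(-1)*(-1)) = -5574*(4 + (-5)²) = -5574*(4 + 25) = -5574*29 = -161646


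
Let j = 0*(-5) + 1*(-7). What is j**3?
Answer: -343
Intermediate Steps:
j = -7 (j = 0 - 7 = -7)
j**3 = (-7)**3 = -343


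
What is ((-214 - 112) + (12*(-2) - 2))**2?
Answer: 123904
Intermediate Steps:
((-214 - 112) + (12*(-2) - 2))**2 = (-326 + (-24 - 2))**2 = (-326 - 26)**2 = (-352)**2 = 123904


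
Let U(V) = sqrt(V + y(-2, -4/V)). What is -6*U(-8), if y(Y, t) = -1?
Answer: -18*I ≈ -18.0*I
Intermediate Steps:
U(V) = sqrt(-1 + V) (U(V) = sqrt(V - 1) = sqrt(-1 + V))
-6*U(-8) = -6*sqrt(-1 - 8) = -18*I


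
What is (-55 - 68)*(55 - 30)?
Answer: -3075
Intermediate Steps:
(-55 - 68)*(55 - 30) = -123*25 = -3075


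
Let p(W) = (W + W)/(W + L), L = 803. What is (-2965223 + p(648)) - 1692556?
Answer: -6758436033/1451 ≈ -4.6578e+6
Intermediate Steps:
p(W) = 2*W/(803 + W) (p(W) = (W + W)/(W + 803) = (2*W)/(803 + W) = 2*W/(803 + W))
(-2965223 + p(648)) - 1692556 = (-2965223 + 2*648/(803 + 648)) - 1692556 = (-2965223 + 2*648/1451) - 1692556 = (-2965223 + 2*648*(1/1451)) - 1692556 = (-2965223 + 1296/1451) - 1692556 = -4302537277/1451 - 1692556 = -6758436033/1451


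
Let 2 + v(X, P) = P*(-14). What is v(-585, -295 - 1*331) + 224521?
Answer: 233283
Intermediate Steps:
v(X, P) = -2 - 14*P (v(X, P) = -2 + P*(-14) = -2 - 14*P)
v(-585, -295 - 1*331) + 224521 = (-2 - 14*(-295 - 1*331)) + 224521 = (-2 - 14*(-295 - 331)) + 224521 = (-2 - 14*(-626)) + 224521 = (-2 + 8764) + 224521 = 8762 + 224521 = 233283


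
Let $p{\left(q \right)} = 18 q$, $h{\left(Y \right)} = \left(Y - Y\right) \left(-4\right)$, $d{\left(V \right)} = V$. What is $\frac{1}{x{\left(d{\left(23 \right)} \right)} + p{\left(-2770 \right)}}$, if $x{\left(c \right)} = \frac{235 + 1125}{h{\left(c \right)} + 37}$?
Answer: $- \frac{37}{1843460} \approx -2.0071 \cdot 10^{-5}$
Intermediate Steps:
$h{\left(Y \right)} = 0$ ($h{\left(Y \right)} = 0 \left(-4\right) = 0$)
$x{\left(c \right)} = \frac{1360}{37}$ ($x{\left(c \right)} = \frac{235 + 1125}{0 + 37} = \frac{1360}{37}$)
$\frac{1}{x{\left(d{\left(23 \right)} \right)} + p{\left(-2770 \right)}} = \frac{1}{\frac{1360}{37} + 18 \left(-2770\right)} = \frac{1}{\frac{1360}{37} - 49860} = \frac{1}{- \frac{1843460}{37}} = - \frac{37}{1843460}$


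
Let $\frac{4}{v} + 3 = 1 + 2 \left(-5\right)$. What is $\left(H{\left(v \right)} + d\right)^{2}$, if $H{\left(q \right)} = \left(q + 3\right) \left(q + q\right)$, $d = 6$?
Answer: $\frac{1444}{81} \approx 17.827$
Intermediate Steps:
$v = - \frac{1}{3}$ ($v = \frac{4}{-3 + \left(1 + 2 \left(-5\right)\right)} = \frac{4}{-3 + \left(1 - 10\right)} = \frac{4}{-3 - 9} = \frac{4}{-12} = 4 \left(- \frac{1}{12}\right) = - \frac{1}{3} \approx -0.33333$)
$H{\left(q \right)} = 2 q \left(3 + q\right)$ ($H{\left(q \right)} = \left(3 + q\right) 2 q = 2 q \left(3 + q\right)$)
$\left(H{\left(v \right)} + d\right)^{2} = \left(2 \left(- \frac{1}{3}\right) \left(3 - \frac{1}{3}\right) + 6\right)^{2} = \left(2 \left(- \frac{1}{3}\right) \frac{8}{3} + 6\right)^{2} = \left(- \frac{16}{9} + 6\right)^{2} = \left(\frac{38}{9}\right)^{2} = \frac{1444}{81}$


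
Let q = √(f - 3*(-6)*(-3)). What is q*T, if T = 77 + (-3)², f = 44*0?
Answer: 258*I*√6 ≈ 631.97*I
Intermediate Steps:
f = 0
q = 3*I*√6 (q = √(0 - 3*(-6)*(-3)) = √(0 + 18*(-3)) = √(0 - 54) = √(-54) = 3*I*√6 ≈ 7.3485*I)
T = 86 (T = 77 + 9 = 86)
q*T = (3*I*√6)*86 = 258*I*√6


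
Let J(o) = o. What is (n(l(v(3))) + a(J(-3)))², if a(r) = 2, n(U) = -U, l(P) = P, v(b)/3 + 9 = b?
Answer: 400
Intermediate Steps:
v(b) = -27 + 3*b
(n(l(v(3))) + a(J(-3)))² = (-(-27 + 3*3) + 2)² = (-(-27 + 9) + 2)² = (-1*(-18) + 2)² = (18 + 2)² = 20² = 400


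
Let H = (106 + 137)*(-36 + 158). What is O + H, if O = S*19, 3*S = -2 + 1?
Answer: 88919/3 ≈ 29640.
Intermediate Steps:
S = -1/3 (S = (-2 + 1)/3 = (1/3)*(-1) = -1/3 ≈ -0.33333)
H = 29646 (H = 243*122 = 29646)
O = -19/3 (O = -1/3*19 = -19/3 ≈ -6.3333)
O + H = -19/3 + 29646 = 88919/3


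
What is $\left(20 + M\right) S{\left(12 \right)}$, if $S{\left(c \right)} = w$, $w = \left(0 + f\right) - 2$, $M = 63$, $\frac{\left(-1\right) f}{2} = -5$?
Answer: $664$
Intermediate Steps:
$f = 10$ ($f = \left(-2\right) \left(-5\right) = 10$)
$w = 8$ ($w = \left(0 + 10\right) - 2 = 10 - 2 = 8$)
$S{\left(c \right)} = 8$
$\left(20 + M\right) S{\left(12 \right)} = \left(20 + 63\right) 8 = 83 \cdot 8 = 664$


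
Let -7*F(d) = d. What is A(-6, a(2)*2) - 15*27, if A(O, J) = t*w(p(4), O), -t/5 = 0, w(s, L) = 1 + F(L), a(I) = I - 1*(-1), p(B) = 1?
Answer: -405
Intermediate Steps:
F(d) = -d/7
a(I) = 1 + I (a(I) = I + 1 = 1 + I)
w(s, L) = 1 - L/7
t = 0 (t = -5*0 = 0)
A(O, J) = 0 (A(O, J) = 0*(1 - O/7) = 0)
A(-6, a(2)*2) - 15*27 = 0 - 15*27 = 0 - 405 = -405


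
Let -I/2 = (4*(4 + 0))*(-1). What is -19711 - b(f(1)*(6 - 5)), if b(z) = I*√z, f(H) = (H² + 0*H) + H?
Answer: -19711 - 32*√2 ≈ -19756.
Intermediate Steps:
f(H) = H + H² (f(H) = (H² + 0) + H = H² + H = H + H²)
I = 32 (I = -2*4*(4 + 0)*(-1) = -2*4*4*(-1) = -32*(-1) = -2*(-16) = 32)
b(z) = 32*√z
-19711 - b(f(1)*(6 - 5)) = -19711 - 32*√((1*(1 + 1))*(6 - 5)) = -19711 - 32*√((1*2)*1) = -19711 - 32*√(2*1) = -19711 - 32*√2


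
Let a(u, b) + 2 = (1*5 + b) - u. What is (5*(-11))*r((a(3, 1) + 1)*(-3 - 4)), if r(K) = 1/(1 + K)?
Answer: 55/13 ≈ 4.2308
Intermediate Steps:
a(u, b) = 3 + b - u (a(u, b) = -2 + ((1*5 + b) - u) = -2 + ((5 + b) - u) = -2 + (5 + b - u) = 3 + b - u)
(5*(-11))*r((a(3, 1) + 1)*(-3 - 4)) = (5*(-11))/(1 + ((3 + 1 - 1*3) + 1)*(-3 - 4)) = -55/(1 + ((3 + 1 - 3) + 1)*(-7)) = -55/(1 + (1 + 1)*(-7)) = -55/(1 + 2*(-7)) = -55/(1 - 14) = -55/(-13) = -55*(-1/13) = 55/13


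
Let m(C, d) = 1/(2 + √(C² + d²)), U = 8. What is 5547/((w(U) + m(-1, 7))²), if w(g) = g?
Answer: 743331282/8473921 - 20302020*√2/8473921 ≈ 84.332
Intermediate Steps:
5547/((w(U) + m(-1, 7))²) = 5547/((8 + 1/(2 + √((-1)² + 7²)))²) = 5547/((8 + 1/(2 + √(1 + 49)))²) = 5547/((8 + 1/(2 + √50))²) = 5547/((8 + 1/(2 + 5*√2))²) = 5547/(8 + 1/(2 + 5*√2))²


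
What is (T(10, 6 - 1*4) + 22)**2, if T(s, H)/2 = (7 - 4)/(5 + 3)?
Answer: 8281/16 ≈ 517.56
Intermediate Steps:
T(s, H) = 3/4 (T(s, H) = 2*((7 - 4)/(5 + 3)) = 2*(3/8) = 3/4)
(T(10, 6 - 1*4) + 22)**2 = (3/4 + 22)**2 = (91/4)**2 = 8281/16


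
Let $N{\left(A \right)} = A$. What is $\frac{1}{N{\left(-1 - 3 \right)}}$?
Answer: $- \frac{1}{4} \approx -0.25$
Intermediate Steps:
$\frac{1}{N{\left(-1 - 3 \right)}} = \frac{1}{-1 - 3} = \frac{1}{-4} = - \frac{1}{4}$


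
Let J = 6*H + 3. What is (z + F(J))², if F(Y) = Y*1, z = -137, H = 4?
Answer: 12100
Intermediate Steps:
J = 27 (J = 6*4 + 3 = 24 + 3 = 27)
F(Y) = Y
(z + F(J))² = (-137 + 27)² = (-110)² = 12100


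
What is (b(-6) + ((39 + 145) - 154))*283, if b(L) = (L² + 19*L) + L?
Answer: -15282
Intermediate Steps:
b(L) = L² + 20*L
(b(-6) + ((39 + 145) - 154))*283 = (-6*(20 - 6) + ((39 + 145) - 154))*283 = (-6*14 + (184 - 154))*283 = (-84 + 30)*283 = -54*283 = -15282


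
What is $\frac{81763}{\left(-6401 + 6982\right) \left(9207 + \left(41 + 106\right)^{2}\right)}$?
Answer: $\frac{81763}{17904096} \approx 0.0045667$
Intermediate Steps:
$\frac{81763}{\left(-6401 + 6982\right) \left(9207 + \left(41 + 106\right)^{2}\right)} = \frac{81763}{581 \left(9207 + 147^{2}\right)} = \frac{81763}{581 \left(9207 + 21609\right)} = \frac{81763}{581 \cdot 30816} = \frac{81763}{17904096}$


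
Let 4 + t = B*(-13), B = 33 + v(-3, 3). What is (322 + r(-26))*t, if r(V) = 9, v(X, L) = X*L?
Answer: -104596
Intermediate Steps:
v(X, L) = L*X
B = 24 (B = 33 + 3*(-3) = 33 - 9 = 24)
t = -316 (t = -4 + 24*(-13) = -4 - 312 = -316)
(322 + r(-26))*t = (322 + 9)*(-316) = 331*(-316) = -104596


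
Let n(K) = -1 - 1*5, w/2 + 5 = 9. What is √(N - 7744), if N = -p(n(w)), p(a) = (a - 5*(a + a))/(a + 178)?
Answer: 23*I*√108274/86 ≈ 88.002*I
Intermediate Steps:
w = 8 (w = -10 + 2*9 = -10 + 18 = 8)
n(K) = -6 (n(K) = -1 - 5 = -6)
p(a) = -9*a/(178 + a) (p(a) = (a - 10*a)/(178 + a) = (-9*a)/(178 + a) = -9*a/(178 + a))
N = -27/86 (N = -(-9)*(-6)/(178 - 6) = -(-9)*(-6)/172 = -1*27/86 = -27/86 ≈ -0.31395)
√(N - 7744) = √(-27/86 - 7744) = √(-666011/86) = 23*I*√108274/86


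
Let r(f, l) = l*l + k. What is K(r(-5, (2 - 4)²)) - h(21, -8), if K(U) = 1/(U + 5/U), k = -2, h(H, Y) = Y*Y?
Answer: -12850/201 ≈ -63.930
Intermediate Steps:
h(H, Y) = Y²
r(f, l) = -2 + l² (r(f, l) = l*l - 2 = l² - 2 = -2 + l²)
K(r(-5, (2 - 4)²)) - h(21, -8) = (-2 + ((2 - 4)²)²)/(5 + (-2 + ((2 - 4)²)²)²) - 1*(-8)² = (-2 + ((-2)²)²)/(5 + (-2 + ((-2)²)²)²) - 1*64 = (-2 + 4²)/(5 + (-2 + 4²)²) - 64 = (-2 + 16)/(5 + (-2 + 16)²) - 64 = 14/(5 + 14²) - 64 = 14/(5 + 196) - 64 = 14/201 - 64 = -12850/201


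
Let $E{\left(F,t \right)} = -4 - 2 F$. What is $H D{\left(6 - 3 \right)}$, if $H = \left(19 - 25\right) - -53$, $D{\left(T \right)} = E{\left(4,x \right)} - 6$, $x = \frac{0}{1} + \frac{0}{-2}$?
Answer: $-846$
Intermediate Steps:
$x = 0$ ($x = 0 \cdot 1 + 0 \left(- \frac{1}{2}\right) = 0 + 0 = 0$)
$D{\left(T \right)} = -18$ ($D{\left(T \right)} = \left(-4 - 8\right) - 6 = -12 - 6 = -18$)
$H = 47$ ($H = -6 + 53 = 47$)
$H D{\left(6 - 3 \right)} = 47 \left(-18\right) = -846$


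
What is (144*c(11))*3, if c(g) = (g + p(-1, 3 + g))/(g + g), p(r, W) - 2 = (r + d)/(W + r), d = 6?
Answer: 37584/143 ≈ 262.83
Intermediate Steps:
p(r, W) = 2 + (6 + r)/(W + r) (p(r, W) = 2 + (r + 6)/(W + r) = 2 + (6 + r)/(W + r))
c(g) = (g + (9 + 2*g)/(2 + g))/(2*g) (c(g) = (g + (6 + 2*(3 + g) + 3*(-1))/((3 + g) - 1))/(g + g) = (g + (6 + (6 + 2*g) - 3)/(2 + g))/((2*g)) = (g + (9 + 2*g)/(2 + g))*(1/(2*g)) = (g + (9 + 2*g)/(2 + g))/(2*g))
(144*c(11))*3 = (144*((½)*(9 + 11² + 4*11)/(11*(2 + 11))))*3 = (144*((½)*(1/11)*(9 + 121 + 44)/13))*3 = (144*((½)*(1/11)*(1/13)*174))*3 = (144*(87/143))*3 = (12528/143)*3 = 37584/143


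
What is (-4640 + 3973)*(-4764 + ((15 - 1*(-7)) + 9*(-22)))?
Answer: 3294980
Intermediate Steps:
(-4640 + 3973)*(-4764 + ((15 - 1*(-7)) + 9*(-22))) = -667*(-4764 + ((15 + 7) - 198)) = -667*(-4764 + (22 - 198)) = -667*(-4764 - 176) = -667*(-4940) = 3294980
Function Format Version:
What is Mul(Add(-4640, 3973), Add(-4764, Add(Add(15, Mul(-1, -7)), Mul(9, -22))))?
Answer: 3294980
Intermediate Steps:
Mul(Add(-4640, 3973), Add(-4764, Add(Add(15, Mul(-1, -7)), Mul(9, -22)))) = Mul(-667, Add(-4764, Add(Add(15, 7), -198))) = Mul(-667, Add(-4764, Add(22, -198))) = Mul(-667, Add(-4764, -176)) = Mul(-667, -4940) = 3294980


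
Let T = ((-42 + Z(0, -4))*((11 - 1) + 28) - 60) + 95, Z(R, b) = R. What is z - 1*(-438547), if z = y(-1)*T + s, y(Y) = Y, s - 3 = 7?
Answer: 440118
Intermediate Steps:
s = 10 (s = 3 + 7 = 10)
T = -1561 (T = ((-42 + 0)*((11 - 1) + 28) - 60) + 95 = (-42*(10 + 28) - 60) + 95 = (-42*38 - 60) + 95 = (-1596 - 60) + 95 = -1656 + 95 = -1561)
z = 1571 (z = -1*(-1561) + 10 = 1561 + 10 = 1571)
z - 1*(-438547) = 1571 - 1*(-438547) = 1571 + 438547 = 440118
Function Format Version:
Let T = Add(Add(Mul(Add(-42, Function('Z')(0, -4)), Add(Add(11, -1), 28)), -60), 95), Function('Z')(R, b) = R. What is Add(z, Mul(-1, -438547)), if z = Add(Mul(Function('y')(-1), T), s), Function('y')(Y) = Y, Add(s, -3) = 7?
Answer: 440118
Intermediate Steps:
s = 10 (s = Add(3, 7) = 10)
T = -1561 (T = Add(Add(Mul(Add(-42, 0), Add(Add(11, -1), 28)), -60), 95) = Add(Add(Mul(-42, Add(10, 28)), -60), 95) = Add(Add(Mul(-42, 38), -60), 95) = Add(Add(-1596, -60), 95) = Add(-1656, 95) = -1561)
z = 1571 (z = Add(Mul(-1, -1561), 10) = Add(1561, 10) = 1571)
Add(z, Mul(-1, -438547)) = Add(1571, Mul(-1, -438547)) = Add(1571, 438547) = 440118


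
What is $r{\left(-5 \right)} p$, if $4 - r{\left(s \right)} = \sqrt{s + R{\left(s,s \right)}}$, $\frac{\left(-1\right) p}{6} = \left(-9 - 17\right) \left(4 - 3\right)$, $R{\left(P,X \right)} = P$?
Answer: $624 - 156 i \sqrt{10} \approx 624.0 - 493.32 i$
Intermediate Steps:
$p = 156$ ($p = - 6 \left(-9 - 17\right) \left(4 - 3\right) = - 6 \left(\left(-26\right) 1\right) = \left(-6\right) \left(-26\right) = 156$)
$r{\left(s \right)} = 4 - \sqrt{2} \sqrt{s}$ ($r{\left(s \right)} = 4 - \sqrt{s + s} = 4 - \sqrt{2 s} = 4 - \sqrt{2} \sqrt{s}$)
$r{\left(-5 \right)} p = \left(4 - \sqrt{2} \sqrt{-5}\right) 156 = \left(4 - \sqrt{2} i \sqrt{5}\right) 156 = \left(4 - i \sqrt{10}\right) 156 = 624 - 156 i \sqrt{10}$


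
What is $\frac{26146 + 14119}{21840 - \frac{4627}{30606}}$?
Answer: $\frac{1232350590}{668430413} \approx 1.8436$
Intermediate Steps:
$\frac{26146 + 14119}{21840 - \frac{4627}{30606}} = \frac{40265}{21840 - \frac{4627}{30606}} = \frac{40265}{\frac{668430413}{30606}} = 40265 \cdot \frac{30606}{668430413} = \frac{1232350590}{668430413}$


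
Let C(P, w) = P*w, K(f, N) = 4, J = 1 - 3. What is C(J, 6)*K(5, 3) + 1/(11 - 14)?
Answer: -145/3 ≈ -48.333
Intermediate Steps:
J = -2
C(J, 6)*K(5, 3) + 1/(11 - 14) = -2*6*4 + 1/(11 - 14) = -12*4 + 1/(-3) = -48 - ⅓ = -145/3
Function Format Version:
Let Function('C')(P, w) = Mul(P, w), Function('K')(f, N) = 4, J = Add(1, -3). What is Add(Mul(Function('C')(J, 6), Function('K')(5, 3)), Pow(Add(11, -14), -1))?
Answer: Rational(-145, 3) ≈ -48.333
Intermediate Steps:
J = -2
Add(Mul(Function('C')(J, 6), Function('K')(5, 3)), Pow(Add(11, -14), -1)) = Add(Mul(Mul(-2, 6), 4), Pow(Add(11, -14), -1)) = Add(Mul(-12, 4), Pow(-3, -1)) = Add(-48, Rational(-1, 3)) = Rational(-145, 3)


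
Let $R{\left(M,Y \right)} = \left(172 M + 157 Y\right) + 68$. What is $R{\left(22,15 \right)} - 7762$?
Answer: $-1555$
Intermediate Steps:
$R{\left(M,Y \right)} = 68 + 157 Y + 172 M$ ($R{\left(M,Y \right)} = \left(157 Y + 172 M\right) + 68 = 68 + 157 Y + 172 M$)
$R{\left(22,15 \right)} - 7762 = \left(68 + 157 \cdot 15 + 172 \cdot 22\right) - 7762 = \left(68 + 2355 + 3784\right) - 7762 = 6207 - 7762 = -1555$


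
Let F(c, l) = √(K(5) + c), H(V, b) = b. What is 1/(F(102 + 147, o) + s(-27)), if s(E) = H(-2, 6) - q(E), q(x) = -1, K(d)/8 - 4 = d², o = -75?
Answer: -7/432 + √481/432 ≈ 0.034564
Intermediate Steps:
K(d) = 32 + 8*d²
F(c, l) = √(232 + c) (F(c, l) = √((32 + 8*5²) + c) = √((32 + 8*25) + c) = √((32 + 200) + c) = √(232 + c))
s(E) = 7 (s(E) = 6 - 1*(-1) = 6 + 1 = 7)
1/(F(102 + 147, o) + s(-27)) = 1/(√(232 + (102 + 147)) + 7) = 1/(√(232 + 249) + 7) = 1/(√481 + 7) = 1/(7 + √481)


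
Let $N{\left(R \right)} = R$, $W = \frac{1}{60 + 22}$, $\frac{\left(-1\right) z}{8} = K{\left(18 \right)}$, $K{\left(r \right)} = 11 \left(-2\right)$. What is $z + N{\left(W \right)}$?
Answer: $\frac{14433}{82} \approx 176.01$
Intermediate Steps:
$K{\left(r \right)} = -22$
$z = 176$ ($z = \left(-8\right) \left(-22\right) = 176$)
$W = \frac{1}{82} \approx 0.012195$
$z + N{\left(W \right)} = 176 + \frac{1}{82} = \frac{14433}{82}$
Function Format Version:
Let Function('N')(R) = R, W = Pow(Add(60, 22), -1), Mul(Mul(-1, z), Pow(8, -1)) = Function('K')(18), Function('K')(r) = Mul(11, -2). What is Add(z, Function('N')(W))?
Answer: Rational(14433, 82) ≈ 176.01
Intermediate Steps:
Function('K')(r) = -22
z = 176 (z = Mul(-8, -22) = 176)
W = Rational(1, 82) (W = Pow(82, -1) = Rational(1, 82) ≈ 0.012195)
Add(z, Function('N')(W)) = Add(176, Rational(1, 82)) = Rational(14433, 82)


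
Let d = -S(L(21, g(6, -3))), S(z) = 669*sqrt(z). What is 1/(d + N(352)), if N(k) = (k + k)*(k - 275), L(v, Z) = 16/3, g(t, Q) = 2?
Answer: 3388/183507517 + 223*sqrt(3)/734030068 ≈ 1.8989e-5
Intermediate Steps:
L(v, Z) = 16/3 (L(v, Z) = 16*(1/3) = 16/3)
N(k) = 2*k*(-275 + k) (N(k) = (2*k)*(-275 + k) = 2*k*(-275 + k))
d = -892*sqrt(3) (d = -669*sqrt(16/3) = -669*4*sqrt(3)/3 = -892*sqrt(3) ≈ -1545.0)
1/(d + N(352)) = 1/(-892*sqrt(3) + 2*352*(-275 + 352)) = 1/(-892*sqrt(3) + 2*352*77) = 1/(-892*sqrt(3) + 54208) = 1/(54208 - 892*sqrt(3))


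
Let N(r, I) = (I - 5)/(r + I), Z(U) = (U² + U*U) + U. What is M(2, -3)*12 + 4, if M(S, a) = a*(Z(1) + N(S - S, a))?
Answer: -200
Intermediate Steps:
Z(U) = U + 2*U² (Z(U) = (U² + U²) + U = 2*U² + U = U + 2*U²)
N(r, I) = (-5 + I)/(I + r)
M(S, a) = a*(3 + (-5 + a)/a) (M(S, a) = a*(1*(1 + 2*1) + (-5 + a)/(a + (S - S))) = a*(1*(1 + 2) + (-5 + a)/(a + 0)) = a*(1*3 + (-5 + a)/a) = a*(3 + (-5 + a)/a))
M(2, -3)*12 + 4 = (-5 + 4*(-3))*12 + 4 = (-5 - 12)*12 + 4 = -17*12 + 4 = -204 + 4 = -200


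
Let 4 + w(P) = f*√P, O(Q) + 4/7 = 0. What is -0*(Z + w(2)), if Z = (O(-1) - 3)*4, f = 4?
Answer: 0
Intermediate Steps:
O(Q) = -4/7 (O(Q) = -4/7 + 0 = -4/7)
w(P) = -4 + 4*√P
Z = -100/7 (Z = (-4/7 - 3)*4 = -25/7*4 = -100/7 ≈ -14.286)
-0*(Z + w(2)) = -0*(-100/7 + (-4 + 4*√2)) = -0*(-128/7 + 4*√2) = -2377*0 = 0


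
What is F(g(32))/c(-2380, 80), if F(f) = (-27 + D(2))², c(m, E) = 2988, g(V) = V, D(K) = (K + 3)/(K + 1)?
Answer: 1444/6723 ≈ 0.21479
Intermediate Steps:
D(K) = (3 + K)/(1 + K)
F(f) = 5776/9 (F(f) = (-27 + (3 + 2)/(1 + 2))² = (-27 + 5/3)² = (-76/3)² = 5776/9)
F(g(32))/c(-2380, 80) = (5776/9)/2988 = (5776/9)*(1/2988) = 1444/6723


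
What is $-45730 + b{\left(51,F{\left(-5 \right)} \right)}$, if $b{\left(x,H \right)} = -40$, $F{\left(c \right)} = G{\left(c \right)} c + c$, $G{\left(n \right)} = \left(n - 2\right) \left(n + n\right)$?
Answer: $-45770$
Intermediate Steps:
$G{\left(n \right)} = 2 n \left(-2 + n\right)$ ($G{\left(n \right)} = \left(-2 + n\right) 2 n = 2 n \left(-2 + n\right)$)
$F{\left(c \right)} = c + 2 c^{2} \left(-2 + c\right)$ ($F{\left(c \right)} = 2 c \left(-2 + c\right) c + c = 2 c^{2} \left(-2 + c\right) + c = c + 2 c^{2} \left(-2 + c\right)$)
$-45730 + b{\left(51,F{\left(-5 \right)} \right)} = -45730 - 40 = -45770$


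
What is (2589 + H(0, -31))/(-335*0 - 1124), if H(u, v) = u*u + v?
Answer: -1279/562 ≈ -2.2758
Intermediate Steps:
H(u, v) = v + u² (H(u, v) = u² + v = v + u²)
(2589 + H(0, -31))/(-335*0 - 1124) = (2589 + (-31 + 0²))/(-335*0 - 1124) = (2589 + (-31 + 0))/(0 - 1124) = (2589 - 31)/(-1124) = 2558*(-1/1124) = -1279/562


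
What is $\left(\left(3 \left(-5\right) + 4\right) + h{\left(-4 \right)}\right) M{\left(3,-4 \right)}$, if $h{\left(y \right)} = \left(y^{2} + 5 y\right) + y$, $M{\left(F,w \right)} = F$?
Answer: $-57$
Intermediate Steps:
$h{\left(y \right)} = y^{2} + 6 y$
$\left(\left(3 \left(-5\right) + 4\right) + h{\left(-4 \right)}\right) M{\left(3,-4 \right)} = \left(\left(3 \left(-5\right) + 4\right) - 4 \left(6 - 4\right)\right) 3 = \left(\left(-15 + 4\right) - 8\right) 3 = \left(-11 - 8\right) 3 = \left(-19\right) 3 = -57$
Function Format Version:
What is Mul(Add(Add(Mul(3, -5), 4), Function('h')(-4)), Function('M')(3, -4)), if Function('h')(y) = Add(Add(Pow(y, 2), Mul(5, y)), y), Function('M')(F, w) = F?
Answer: -57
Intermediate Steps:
Function('h')(y) = Add(Pow(y, 2), Mul(6, y))
Mul(Add(Add(Mul(3, -5), 4), Function('h')(-4)), Function('M')(3, -4)) = Mul(Add(Add(Mul(3, -5), 4), Mul(-4, Add(6, -4))), 3) = Mul(Add(Add(-15, 4), Mul(-4, 2)), 3) = Mul(Add(-11, -8), 3) = Mul(-19, 3) = -57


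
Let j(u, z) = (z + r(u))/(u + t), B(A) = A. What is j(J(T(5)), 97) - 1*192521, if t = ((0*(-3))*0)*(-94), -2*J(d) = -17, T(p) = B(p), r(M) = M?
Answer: -3272646/17 ≈ -1.9251e+5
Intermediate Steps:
T(p) = p
J(d) = 17/2 (J(d) = -1/2*(-17) = 17/2)
t = 0 (t = (0*0)*(-94) = 0*(-94) = 0)
j(u, z) = (u + z)/u (j(u, z) = (z + u)/(u + 0) = (u + z)/u)
j(J(T(5)), 97) - 1*192521 = (17/2 + 97)/(17/2) - 1*192521 = (2/17)*(211/2) - 192521 = 211/17 - 192521 = -3272646/17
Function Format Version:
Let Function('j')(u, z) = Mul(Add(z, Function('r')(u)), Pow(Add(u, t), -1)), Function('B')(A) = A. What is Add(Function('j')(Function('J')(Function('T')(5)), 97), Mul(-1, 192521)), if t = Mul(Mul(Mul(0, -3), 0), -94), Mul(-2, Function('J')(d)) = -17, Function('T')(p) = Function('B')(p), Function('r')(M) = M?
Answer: Rational(-3272646, 17) ≈ -1.9251e+5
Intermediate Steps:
Function('T')(p) = p
Function('J')(d) = Rational(17, 2) (Function('J')(d) = Mul(Rational(-1, 2), -17) = Rational(17, 2))
t = 0 (t = Mul(Mul(0, 0), -94) = Mul(0, -94) = 0)
Function('j')(u, z) = Mul(Pow(u, -1), Add(u, z)) (Function('j')(u, z) = Mul(Add(z, u), Pow(Add(u, 0), -1)) = Mul(Add(u, z), Pow(u, -1)) = Mul(Pow(u, -1), Add(u, z)))
Add(Function('j')(Function('J')(Function('T')(5)), 97), Mul(-1, 192521)) = Add(Mul(Pow(Rational(17, 2), -1), Add(Rational(17, 2), 97)), Mul(-1, 192521)) = Add(Mul(Rational(2, 17), Rational(211, 2)), -192521) = Add(Rational(211, 17), -192521) = Rational(-3272646, 17)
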